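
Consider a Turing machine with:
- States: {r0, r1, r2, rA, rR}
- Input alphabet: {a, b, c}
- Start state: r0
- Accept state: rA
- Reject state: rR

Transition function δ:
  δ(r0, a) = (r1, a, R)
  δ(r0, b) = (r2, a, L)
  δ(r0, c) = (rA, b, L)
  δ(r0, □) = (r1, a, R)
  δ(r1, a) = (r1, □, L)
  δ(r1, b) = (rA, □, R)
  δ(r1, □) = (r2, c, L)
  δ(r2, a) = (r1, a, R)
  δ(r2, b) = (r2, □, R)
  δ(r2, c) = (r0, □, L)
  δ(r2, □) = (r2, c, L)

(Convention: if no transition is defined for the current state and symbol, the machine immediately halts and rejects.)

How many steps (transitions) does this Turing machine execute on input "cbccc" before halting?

Execution trace:
Initial: [r0]cbccc
Step 1: δ(r0, c) = (rA, b, L) → [rA]□bbccc

The machine reaches the accept state rA and halts.

The machine executed 1 step before halting.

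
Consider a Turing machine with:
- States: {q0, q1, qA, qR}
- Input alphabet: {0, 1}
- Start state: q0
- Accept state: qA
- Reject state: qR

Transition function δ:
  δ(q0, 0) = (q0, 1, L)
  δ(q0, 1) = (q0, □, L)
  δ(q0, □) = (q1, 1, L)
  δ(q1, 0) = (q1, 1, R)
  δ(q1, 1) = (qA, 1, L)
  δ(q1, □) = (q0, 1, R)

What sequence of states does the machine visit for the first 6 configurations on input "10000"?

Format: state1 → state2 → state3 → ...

Execution trace:
Initial: [q0]10000
Step 1: δ(q0, 1) = (q0, □, L) → [q0]□□0000
Step 2: δ(q0, □) = (q1, 1, L) → [q1]□1□0000
Step 3: δ(q1, □) = (q0, 1, R) → 1[q0]1□0000
Step 4: δ(q0, 1) = (q0, □, L) → [q0]1□□0000
Step 5: δ(q0, 1) = (q0, □, L) → [q0]□□□□0000

State sequence: q0 → q0 → q1 → q0 → q0 → q0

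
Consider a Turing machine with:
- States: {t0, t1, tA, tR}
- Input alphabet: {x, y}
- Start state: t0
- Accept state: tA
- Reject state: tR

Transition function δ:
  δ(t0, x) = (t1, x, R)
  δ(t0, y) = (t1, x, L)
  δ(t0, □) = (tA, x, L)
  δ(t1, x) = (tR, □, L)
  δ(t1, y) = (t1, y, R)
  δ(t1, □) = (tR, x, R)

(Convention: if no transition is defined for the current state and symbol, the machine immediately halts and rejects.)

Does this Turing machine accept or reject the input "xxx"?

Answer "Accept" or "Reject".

Execution trace:
Initial: [t0]xxx
Step 1: δ(t0, x) = (t1, x, R) → x[t1]xx
Step 2: δ(t1, x) = (tR, □, L) → [tR]x□x

The machine reaches the reject state tR and halts.

Answer: Reject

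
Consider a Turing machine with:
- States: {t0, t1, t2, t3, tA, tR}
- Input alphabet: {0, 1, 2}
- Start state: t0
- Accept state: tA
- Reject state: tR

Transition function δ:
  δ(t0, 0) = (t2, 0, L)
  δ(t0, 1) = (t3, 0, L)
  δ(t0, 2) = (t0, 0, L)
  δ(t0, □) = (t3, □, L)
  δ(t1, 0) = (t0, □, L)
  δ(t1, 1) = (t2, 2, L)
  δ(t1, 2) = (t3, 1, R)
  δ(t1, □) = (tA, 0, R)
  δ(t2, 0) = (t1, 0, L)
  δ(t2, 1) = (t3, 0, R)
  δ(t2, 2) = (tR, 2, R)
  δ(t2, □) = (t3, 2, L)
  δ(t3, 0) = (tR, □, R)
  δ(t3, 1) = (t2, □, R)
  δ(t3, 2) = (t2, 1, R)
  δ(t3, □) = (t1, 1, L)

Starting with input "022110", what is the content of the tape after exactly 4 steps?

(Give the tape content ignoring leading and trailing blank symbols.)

Execution trace:
Initial: [t0]022110
Step 1: δ(t0, 0) = (t2, 0, L) → [t2]□022110
Step 2: δ(t2, □) = (t3, 2, L) → [t3]□2022110
Step 3: δ(t3, □) = (t1, 1, L) → [t1]□12022110
Step 4: δ(t1, □) = (tA, 0, R) → 0[tA]12022110

The machine reaches the accept state tA and halts.

After 4 steps, the tape (ignoring leading/trailing blanks) is: 012022110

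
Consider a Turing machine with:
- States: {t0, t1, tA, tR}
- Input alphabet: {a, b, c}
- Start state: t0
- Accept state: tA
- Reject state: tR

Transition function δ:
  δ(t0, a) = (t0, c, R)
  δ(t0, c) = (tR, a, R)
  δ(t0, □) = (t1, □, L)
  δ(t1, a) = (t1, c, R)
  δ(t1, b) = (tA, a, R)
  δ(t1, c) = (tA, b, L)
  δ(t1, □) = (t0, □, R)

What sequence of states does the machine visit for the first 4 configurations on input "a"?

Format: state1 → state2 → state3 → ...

Execution trace:
Initial: [t0]a
Step 1: δ(t0, a) = (t0, c, R) → c[t0]□
Step 2: δ(t0, □) = (t1, □, L) → [t1]c□
Step 3: δ(t1, c) = (tA, b, L) → [tA]□b□

The machine reaches the accept state tA and halts.

State sequence: t0 → t0 → t1 → tA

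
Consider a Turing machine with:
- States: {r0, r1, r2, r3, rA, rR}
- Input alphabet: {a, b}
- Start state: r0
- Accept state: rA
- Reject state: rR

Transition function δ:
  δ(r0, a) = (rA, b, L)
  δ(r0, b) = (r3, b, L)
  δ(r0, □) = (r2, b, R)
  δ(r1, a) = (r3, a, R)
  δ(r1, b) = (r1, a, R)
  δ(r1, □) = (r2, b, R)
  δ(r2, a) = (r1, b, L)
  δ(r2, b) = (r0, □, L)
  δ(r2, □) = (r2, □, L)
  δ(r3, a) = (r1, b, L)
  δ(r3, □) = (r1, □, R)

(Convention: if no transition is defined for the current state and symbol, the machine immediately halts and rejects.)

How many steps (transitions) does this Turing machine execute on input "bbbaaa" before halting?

Execution trace:
Initial: [r0]bbbaaa
Step 1: δ(r0, b) = (r3, b, L) → [r3]□bbbaaa
Step 2: δ(r3, □) = (r1, □, R) → □[r1]bbbaaa
Step 3: δ(r1, b) = (r1, a, R) → □a[r1]bbaaa
Step 4: δ(r1, b) = (r1, a, R) → □aa[r1]baaa
Step 5: δ(r1, b) = (r1, a, R) → □aaa[r1]aaa
Step 6: δ(r1, a) = (r3, a, R) → □aaaa[r3]aa
Step 7: δ(r3, a) = (r1, b, L) → □aaa[r1]aba
Step 8: δ(r1, a) = (r3, a, R) → □aaaa[r3]ba

No transition is defined for δ(r3, b). By convention the machine halts and rejects.

The machine executed 8 steps before halting.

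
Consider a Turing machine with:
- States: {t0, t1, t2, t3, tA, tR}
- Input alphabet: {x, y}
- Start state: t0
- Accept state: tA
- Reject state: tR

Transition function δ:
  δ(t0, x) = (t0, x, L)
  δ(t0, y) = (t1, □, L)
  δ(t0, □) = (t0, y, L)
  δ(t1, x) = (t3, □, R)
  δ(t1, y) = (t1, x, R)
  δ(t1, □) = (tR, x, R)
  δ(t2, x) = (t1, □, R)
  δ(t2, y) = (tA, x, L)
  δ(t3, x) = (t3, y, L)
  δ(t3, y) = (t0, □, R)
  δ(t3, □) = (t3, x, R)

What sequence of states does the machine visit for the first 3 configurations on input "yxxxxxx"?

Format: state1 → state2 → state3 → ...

Execution trace:
Initial: [t0]yxxxxxx
Step 1: δ(t0, y) = (t1, □, L) → [t1]□□xxxxxx
Step 2: δ(t1, □) = (tR, x, R) → x[tR]□xxxxxx

The machine reaches the reject state tR and halts.

State sequence: t0 → t1 → tR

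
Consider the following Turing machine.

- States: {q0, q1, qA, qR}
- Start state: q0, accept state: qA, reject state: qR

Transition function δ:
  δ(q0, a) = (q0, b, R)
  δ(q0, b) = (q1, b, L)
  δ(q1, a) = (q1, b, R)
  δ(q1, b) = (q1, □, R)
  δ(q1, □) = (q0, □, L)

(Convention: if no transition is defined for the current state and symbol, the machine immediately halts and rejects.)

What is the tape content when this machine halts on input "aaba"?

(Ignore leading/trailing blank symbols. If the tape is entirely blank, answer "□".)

Execution trace:
Initial: [q0]aaba
Step 1: δ(q0, a) = (q0, b, R) → b[q0]aba
Step 2: δ(q0, a) = (q0, b, R) → bb[q0]ba
Step 3: δ(q0, b) = (q1, b, L) → b[q1]bba
Step 4: δ(q1, b) = (q1, □, R) → b□[q1]ba
Step 5: δ(q1, b) = (q1, □, R) → b□□[q1]a
Step 6: δ(q1, a) = (q1, b, R) → b□□b[q1]□
Step 7: δ(q1, □) = (q0, □, L) → b□□[q0]b□
Step 8: δ(q0, b) = (q1, b, L) → b□[q1]□b□
Step 9: δ(q1, □) = (q0, □, L) → b[q0]□□b□

No transition is defined for δ(q0, □). By convention the machine halts and rejects.

Final tape (ignoring leading/trailing blanks): b□□b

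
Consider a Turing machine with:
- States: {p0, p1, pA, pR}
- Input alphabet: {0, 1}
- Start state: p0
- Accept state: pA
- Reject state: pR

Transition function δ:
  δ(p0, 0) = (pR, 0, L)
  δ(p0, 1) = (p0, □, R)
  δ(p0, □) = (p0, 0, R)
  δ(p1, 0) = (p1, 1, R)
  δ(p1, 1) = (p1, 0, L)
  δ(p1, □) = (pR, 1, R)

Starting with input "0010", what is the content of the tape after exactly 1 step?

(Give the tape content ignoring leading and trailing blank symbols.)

Execution trace:
Initial: [p0]0010
Step 1: δ(p0, 0) = (pR, 0, L) → [pR]□0010

The machine reaches the reject state pR and halts.

After 1 step, the tape (ignoring leading/trailing blanks) is: 0010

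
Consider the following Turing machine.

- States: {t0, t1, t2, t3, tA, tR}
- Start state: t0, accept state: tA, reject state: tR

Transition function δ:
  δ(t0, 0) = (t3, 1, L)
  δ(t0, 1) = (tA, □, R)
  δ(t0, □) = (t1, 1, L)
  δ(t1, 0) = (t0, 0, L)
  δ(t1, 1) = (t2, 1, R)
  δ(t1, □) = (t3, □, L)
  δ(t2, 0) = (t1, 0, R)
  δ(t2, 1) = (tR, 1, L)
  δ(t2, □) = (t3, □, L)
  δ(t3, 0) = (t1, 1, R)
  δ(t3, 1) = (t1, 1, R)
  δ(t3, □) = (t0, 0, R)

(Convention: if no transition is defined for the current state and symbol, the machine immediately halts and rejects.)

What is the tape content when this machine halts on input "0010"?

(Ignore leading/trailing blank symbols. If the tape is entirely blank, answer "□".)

Execution trace:
Initial: [t0]0010
Step 1: δ(t0, 0) = (t3, 1, L) → [t3]□1010
Step 2: δ(t3, □) = (t0, 0, R) → 0[t0]1010
Step 3: δ(t0, 1) = (tA, □, R) → 0□[tA]010

The machine reaches the accept state tA and halts.

Final tape (ignoring leading/trailing blanks): 0□010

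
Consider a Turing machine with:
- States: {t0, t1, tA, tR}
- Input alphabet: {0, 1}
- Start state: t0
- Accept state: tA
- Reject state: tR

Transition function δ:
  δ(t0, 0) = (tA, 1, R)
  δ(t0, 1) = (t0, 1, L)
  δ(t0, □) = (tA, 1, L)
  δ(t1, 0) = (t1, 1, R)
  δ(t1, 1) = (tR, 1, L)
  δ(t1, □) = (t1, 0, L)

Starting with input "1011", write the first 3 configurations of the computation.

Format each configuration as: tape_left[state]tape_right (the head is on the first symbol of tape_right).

Transitions applied:
Step 1: δ(t0, 1) = (t0, 1, L)
Step 2: δ(t0, □) = (tA, 1, L)

The first 3 configurations are:
[t0]1011 ⊢ [t0]□1011 ⊢ [tA]□11011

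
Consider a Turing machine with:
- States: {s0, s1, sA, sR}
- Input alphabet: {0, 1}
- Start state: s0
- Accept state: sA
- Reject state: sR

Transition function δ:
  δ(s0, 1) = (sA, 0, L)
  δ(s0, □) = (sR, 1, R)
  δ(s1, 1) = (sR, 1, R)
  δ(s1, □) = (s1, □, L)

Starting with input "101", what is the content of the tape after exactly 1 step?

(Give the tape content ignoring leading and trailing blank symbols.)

Execution trace:
Initial: [s0]101
Step 1: δ(s0, 1) = (sA, 0, L) → [sA]□001

The machine reaches the accept state sA and halts.

After 1 step, the tape (ignoring leading/trailing blanks) is: 001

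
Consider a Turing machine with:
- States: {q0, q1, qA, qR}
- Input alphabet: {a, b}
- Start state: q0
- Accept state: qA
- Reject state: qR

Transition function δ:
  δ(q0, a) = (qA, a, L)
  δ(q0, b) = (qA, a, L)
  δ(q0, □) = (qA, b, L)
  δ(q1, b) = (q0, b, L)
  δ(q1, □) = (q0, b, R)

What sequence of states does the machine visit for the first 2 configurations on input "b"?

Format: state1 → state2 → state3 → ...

Execution trace:
Initial: [q0]b
Step 1: δ(q0, b) = (qA, a, L) → [qA]□a

The machine reaches the accept state qA and halts.

State sequence: q0 → qA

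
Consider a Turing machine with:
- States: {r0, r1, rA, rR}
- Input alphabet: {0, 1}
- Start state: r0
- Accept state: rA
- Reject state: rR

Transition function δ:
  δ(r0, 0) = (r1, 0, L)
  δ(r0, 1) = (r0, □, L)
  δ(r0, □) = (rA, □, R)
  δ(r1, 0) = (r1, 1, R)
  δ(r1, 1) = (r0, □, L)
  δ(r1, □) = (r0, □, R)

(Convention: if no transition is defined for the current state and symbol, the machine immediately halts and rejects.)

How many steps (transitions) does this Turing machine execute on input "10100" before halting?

Execution trace:
Initial: [r0]10100
Step 1: δ(r0, 1) = (r0, □, L) → [r0]□□0100
Step 2: δ(r0, □) = (rA, □, R) → □[rA]□0100

The machine reaches the accept state rA and halts.

The machine executed 2 steps before halting.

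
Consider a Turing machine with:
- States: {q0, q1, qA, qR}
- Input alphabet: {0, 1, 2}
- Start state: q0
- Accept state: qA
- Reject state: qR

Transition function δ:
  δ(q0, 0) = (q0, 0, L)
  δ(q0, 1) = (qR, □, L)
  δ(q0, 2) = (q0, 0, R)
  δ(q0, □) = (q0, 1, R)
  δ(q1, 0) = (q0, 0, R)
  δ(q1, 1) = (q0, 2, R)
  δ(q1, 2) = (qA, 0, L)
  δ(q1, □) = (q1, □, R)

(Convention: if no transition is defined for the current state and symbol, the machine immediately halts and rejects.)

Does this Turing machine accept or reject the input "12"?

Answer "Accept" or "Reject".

Execution trace:
Initial: [q0]12
Step 1: δ(q0, 1) = (qR, □, L) → [qR]□□2

The machine reaches the reject state qR and halts.

Answer: Reject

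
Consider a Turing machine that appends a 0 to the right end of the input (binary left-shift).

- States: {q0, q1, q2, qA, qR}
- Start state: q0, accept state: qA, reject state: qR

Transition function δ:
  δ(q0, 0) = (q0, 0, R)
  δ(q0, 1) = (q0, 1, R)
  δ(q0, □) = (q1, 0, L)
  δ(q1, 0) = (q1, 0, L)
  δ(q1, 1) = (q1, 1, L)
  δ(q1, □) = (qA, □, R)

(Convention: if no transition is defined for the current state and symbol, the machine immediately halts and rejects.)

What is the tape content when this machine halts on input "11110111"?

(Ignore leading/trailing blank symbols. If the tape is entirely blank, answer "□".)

Execution trace:
Initial: [q0]11110111
Step 1: δ(q0, 1) = (q0, 1, R) → 1[q0]1110111
Step 2: δ(q0, 1) = (q0, 1, R) → 11[q0]110111
Step 3: δ(q0, 1) = (q0, 1, R) → 111[q0]10111
Step 4: δ(q0, 1) = (q0, 1, R) → 1111[q0]0111
Step 5: δ(q0, 0) = (q0, 0, R) → 11110[q0]111
Step 6: δ(q0, 1) = (q0, 1, R) → 111101[q0]11
Step 7: δ(q0, 1) = (q0, 1, R) → 1111011[q0]1
Step 8: δ(q0, 1) = (q0, 1, R) → 11110111[q0]□
Step 9: δ(q0, □) = (q1, 0, L) → 1111011[q1]10
Step 10: δ(q1, 1) = (q1, 1, L) → 111101[q1]110
Step 11: δ(q1, 1) = (q1, 1, L) → 11110[q1]1110
Step 12: δ(q1, 1) = (q1, 1, L) → 1111[q1]01110
Step 13: δ(q1, 0) = (q1, 0, L) → 111[q1]101110
Step 14: δ(q1, 1) = (q1, 1, L) → 11[q1]1101110
Step 15: δ(q1, 1) = (q1, 1, L) → 1[q1]11101110
Step 16: δ(q1, 1) = (q1, 1, L) → [q1]111101110
Step 17: δ(q1, 1) = (q1, 1, L) → [q1]□111101110
Step 18: δ(q1, □) = (qA, □, R) → □[qA]111101110

The machine reaches the accept state qA and halts.

Final tape (ignoring leading/trailing blanks): 111101110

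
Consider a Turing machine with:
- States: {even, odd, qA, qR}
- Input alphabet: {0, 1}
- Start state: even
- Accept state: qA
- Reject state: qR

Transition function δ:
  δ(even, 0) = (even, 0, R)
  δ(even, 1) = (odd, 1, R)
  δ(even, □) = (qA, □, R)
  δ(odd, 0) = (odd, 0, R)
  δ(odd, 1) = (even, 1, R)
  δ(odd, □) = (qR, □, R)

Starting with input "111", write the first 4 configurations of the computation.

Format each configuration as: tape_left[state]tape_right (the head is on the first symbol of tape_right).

Transitions applied:
Step 1: δ(even, 1) = (odd, 1, R)
Step 2: δ(odd, 1) = (even, 1, R)
Step 3: δ(even, 1) = (odd, 1, R)

The first 4 configurations are:
[even]111 ⊢ 1[odd]11 ⊢ 11[even]1 ⊢ 111[odd]□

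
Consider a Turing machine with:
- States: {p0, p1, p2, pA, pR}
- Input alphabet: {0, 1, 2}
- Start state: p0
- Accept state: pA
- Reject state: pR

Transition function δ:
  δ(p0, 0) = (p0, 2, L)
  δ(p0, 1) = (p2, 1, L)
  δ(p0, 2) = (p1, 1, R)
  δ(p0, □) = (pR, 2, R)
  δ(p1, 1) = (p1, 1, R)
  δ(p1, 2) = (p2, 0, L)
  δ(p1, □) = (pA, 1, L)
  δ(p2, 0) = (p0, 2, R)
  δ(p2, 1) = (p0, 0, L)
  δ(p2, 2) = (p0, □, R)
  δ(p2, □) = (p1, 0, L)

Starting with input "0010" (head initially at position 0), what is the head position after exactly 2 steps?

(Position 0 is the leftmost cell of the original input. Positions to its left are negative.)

Execution trace (head position shown):
Step 0: [p0]0010  (head at position 0)
Step 1: move left → [p0]□2010  (head at position -1)
Step 2: move right → 2[pR]2010  (head at position 0)

After 2 steps, the head is at position 0.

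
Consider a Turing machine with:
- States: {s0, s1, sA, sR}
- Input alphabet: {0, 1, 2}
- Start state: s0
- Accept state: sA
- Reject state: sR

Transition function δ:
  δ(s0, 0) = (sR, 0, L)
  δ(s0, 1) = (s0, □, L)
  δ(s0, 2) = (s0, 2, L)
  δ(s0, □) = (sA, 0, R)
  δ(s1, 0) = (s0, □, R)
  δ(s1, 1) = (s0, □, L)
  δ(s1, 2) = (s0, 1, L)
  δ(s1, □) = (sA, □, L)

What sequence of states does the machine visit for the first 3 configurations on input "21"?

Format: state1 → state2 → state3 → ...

Execution trace:
Initial: [s0]21
Step 1: δ(s0, 2) = (s0, 2, L) → [s0]□21
Step 2: δ(s0, □) = (sA, 0, R) → 0[sA]21

The machine reaches the accept state sA and halts.

State sequence: s0 → s0 → sA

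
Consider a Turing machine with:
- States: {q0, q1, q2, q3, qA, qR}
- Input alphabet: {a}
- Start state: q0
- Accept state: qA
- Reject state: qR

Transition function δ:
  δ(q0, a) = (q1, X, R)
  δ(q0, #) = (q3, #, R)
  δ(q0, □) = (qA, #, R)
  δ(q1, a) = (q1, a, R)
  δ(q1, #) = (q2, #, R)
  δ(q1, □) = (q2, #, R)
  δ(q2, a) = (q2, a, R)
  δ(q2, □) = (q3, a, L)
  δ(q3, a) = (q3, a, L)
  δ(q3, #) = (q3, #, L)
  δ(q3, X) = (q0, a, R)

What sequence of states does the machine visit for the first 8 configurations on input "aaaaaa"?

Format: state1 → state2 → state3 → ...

Execution trace:
Initial: [q0]aaaaaa
Step 1: δ(q0, a) = (q1, X, R) → X[q1]aaaaa
Step 2: δ(q1, a) = (q1, a, R) → Xa[q1]aaaa
Step 3: δ(q1, a) = (q1, a, R) → Xaa[q1]aaa
Step 4: δ(q1, a) = (q1, a, R) → Xaaa[q1]aa
Step 5: δ(q1, a) = (q1, a, R) → Xaaaa[q1]a
Step 6: δ(q1, a) = (q1, a, R) → Xaaaaa[q1]□
Step 7: δ(q1, □) = (q2, #, R) → Xaaaaa#[q2]□

State sequence: q0 → q1 → q1 → q1 → q1 → q1 → q1 → q2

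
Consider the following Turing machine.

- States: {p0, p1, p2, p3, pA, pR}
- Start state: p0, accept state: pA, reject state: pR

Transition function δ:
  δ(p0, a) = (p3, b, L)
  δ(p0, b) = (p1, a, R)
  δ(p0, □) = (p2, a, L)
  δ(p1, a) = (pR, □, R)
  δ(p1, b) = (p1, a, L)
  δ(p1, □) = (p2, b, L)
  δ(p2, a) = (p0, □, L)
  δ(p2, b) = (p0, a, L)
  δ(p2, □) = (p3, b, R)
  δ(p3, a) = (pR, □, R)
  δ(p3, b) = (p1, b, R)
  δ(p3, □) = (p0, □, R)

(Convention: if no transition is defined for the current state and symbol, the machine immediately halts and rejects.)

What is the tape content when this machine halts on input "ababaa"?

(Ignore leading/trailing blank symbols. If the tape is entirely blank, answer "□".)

Execution trace:
Initial: [p0]ababaa
Step 1: δ(p0, a) = (p3, b, L) → [p3]□bbabaa
Step 2: δ(p3, □) = (p0, □, R) → □[p0]bbabaa
Step 3: δ(p0, b) = (p1, a, R) → □a[p1]babaa
Step 4: δ(p1, b) = (p1, a, L) → □[p1]aaabaa
Step 5: δ(p1, a) = (pR, □, R) → □□[pR]aabaa

The machine reaches the reject state pR and halts.

Final tape (ignoring leading/trailing blanks): aabaa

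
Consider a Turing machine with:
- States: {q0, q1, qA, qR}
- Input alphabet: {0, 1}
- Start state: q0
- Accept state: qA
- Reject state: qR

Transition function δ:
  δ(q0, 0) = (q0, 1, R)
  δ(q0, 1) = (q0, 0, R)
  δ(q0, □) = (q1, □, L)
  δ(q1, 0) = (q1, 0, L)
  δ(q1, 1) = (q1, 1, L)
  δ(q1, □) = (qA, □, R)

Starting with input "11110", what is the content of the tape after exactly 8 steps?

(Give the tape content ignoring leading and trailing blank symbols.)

Execution trace:
Initial: [q0]11110
Step 1: δ(q0, 1) = (q0, 0, R) → 0[q0]1110
Step 2: δ(q0, 1) = (q0, 0, R) → 00[q0]110
Step 3: δ(q0, 1) = (q0, 0, R) → 000[q0]10
Step 4: δ(q0, 1) = (q0, 0, R) → 0000[q0]0
Step 5: δ(q0, 0) = (q0, 1, R) → 00001[q0]□
Step 6: δ(q0, □) = (q1, □, L) → 0000[q1]1□
Step 7: δ(q1, 1) = (q1, 1, L) → 000[q1]01□
Step 8: δ(q1, 0) = (q1, 0, L) → 00[q1]001□

After 8 steps, the tape (ignoring leading/trailing blanks) is: 00001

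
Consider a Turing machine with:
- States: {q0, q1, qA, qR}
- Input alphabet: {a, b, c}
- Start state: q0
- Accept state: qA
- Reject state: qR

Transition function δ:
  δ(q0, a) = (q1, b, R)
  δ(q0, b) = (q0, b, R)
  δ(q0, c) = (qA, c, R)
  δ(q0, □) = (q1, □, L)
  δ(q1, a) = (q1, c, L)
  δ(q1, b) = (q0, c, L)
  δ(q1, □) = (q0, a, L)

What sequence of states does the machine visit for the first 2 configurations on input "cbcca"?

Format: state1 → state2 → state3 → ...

Execution trace:
Initial: [q0]cbcca
Step 1: δ(q0, c) = (qA, c, R) → c[qA]bcca

The machine reaches the accept state qA and halts.

State sequence: q0 → qA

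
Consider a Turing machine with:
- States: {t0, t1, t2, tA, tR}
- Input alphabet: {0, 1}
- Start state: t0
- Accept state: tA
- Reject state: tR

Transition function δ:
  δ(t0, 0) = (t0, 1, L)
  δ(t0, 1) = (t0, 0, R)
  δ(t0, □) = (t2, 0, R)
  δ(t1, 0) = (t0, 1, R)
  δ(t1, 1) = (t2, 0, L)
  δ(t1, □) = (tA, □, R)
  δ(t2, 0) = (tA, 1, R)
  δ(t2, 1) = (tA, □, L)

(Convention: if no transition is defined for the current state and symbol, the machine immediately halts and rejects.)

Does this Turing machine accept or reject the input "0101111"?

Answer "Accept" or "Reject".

Execution trace:
Initial: [t0]0101111
Step 1: δ(t0, 0) = (t0, 1, L) → [t0]□1101111
Step 2: δ(t0, □) = (t2, 0, R) → 0[t2]1101111
Step 3: δ(t2, 1) = (tA, □, L) → [tA]0□101111

The machine reaches the accept state tA and halts.

Answer: Accept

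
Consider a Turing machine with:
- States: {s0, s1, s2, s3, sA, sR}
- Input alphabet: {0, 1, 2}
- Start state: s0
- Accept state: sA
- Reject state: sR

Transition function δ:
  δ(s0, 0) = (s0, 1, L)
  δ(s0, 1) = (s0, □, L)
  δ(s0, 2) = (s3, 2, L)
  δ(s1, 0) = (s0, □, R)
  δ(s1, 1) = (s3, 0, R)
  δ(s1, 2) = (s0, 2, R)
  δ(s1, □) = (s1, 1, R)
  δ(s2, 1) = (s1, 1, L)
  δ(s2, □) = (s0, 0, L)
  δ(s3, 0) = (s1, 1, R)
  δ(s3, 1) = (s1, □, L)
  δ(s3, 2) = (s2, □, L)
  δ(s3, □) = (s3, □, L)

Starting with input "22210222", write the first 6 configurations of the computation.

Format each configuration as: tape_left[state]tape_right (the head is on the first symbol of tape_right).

Transitions applied:
Step 1: δ(s0, 2) = (s3, 2, L)
Step 2: δ(s3, □) = (s3, □, L)
Step 3: δ(s3, □) = (s3, □, L)
Step 4: δ(s3, □) = (s3, □, L)
Step 5: δ(s3, □) = (s3, □, L)

The first 6 configurations are:
[s0]22210222 ⊢ [s3]□22210222 ⊢ [s3]□□22210222 ⊢ [s3]□□□22210222 ⊢ [s3]□□□□22210222 ⊢ [s3]□□□□□22210222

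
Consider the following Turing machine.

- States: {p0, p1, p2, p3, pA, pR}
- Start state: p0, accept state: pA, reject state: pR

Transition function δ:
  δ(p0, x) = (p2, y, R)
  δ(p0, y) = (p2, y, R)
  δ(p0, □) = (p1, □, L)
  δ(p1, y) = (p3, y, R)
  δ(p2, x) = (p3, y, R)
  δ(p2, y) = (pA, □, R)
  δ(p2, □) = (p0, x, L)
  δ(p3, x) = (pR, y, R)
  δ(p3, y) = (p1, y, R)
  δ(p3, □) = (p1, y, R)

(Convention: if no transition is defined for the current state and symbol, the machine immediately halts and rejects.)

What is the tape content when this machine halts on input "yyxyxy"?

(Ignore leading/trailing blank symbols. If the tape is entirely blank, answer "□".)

Execution trace:
Initial: [p0]yyxyxy
Step 1: δ(p0, y) = (p2, y, R) → y[p2]yxyxy
Step 2: δ(p2, y) = (pA, □, R) → y□[pA]xyxy

The machine reaches the accept state pA and halts.

Final tape (ignoring leading/trailing blanks): y□xyxy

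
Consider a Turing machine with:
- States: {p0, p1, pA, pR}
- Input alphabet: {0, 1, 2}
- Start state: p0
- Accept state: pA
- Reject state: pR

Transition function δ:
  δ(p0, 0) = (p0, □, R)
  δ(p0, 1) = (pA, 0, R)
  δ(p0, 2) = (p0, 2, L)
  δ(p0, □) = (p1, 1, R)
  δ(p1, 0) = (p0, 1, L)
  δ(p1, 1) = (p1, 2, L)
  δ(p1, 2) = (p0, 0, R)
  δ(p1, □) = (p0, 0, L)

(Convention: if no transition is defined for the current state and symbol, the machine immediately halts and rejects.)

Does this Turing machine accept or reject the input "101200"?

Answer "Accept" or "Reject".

Execution trace:
Initial: [p0]101200
Step 1: δ(p0, 1) = (pA, 0, R) → 0[pA]01200

The machine reaches the accept state pA and halts.

Answer: Accept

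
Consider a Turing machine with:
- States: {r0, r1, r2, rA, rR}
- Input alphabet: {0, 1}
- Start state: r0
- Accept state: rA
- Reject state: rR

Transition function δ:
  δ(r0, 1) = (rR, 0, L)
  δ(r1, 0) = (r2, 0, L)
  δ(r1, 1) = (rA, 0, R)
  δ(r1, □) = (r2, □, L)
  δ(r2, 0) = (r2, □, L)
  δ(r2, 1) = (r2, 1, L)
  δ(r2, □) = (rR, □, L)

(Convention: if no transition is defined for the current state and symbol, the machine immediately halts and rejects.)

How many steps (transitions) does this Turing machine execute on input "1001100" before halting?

Execution trace:
Initial: [r0]1001100
Step 1: δ(r0, 1) = (rR, 0, L) → [rR]□0001100

The machine reaches the reject state rR and halts.

The machine executed 1 step before halting.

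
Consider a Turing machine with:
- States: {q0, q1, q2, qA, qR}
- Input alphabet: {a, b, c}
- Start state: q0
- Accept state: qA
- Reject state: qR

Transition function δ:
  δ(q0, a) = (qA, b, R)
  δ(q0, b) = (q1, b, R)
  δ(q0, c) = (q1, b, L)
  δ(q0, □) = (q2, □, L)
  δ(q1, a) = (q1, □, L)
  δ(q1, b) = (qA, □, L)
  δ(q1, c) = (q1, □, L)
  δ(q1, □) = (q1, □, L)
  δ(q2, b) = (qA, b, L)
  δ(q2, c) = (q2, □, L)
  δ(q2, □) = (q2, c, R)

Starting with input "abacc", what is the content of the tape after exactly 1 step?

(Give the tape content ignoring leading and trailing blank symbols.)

Execution trace:
Initial: [q0]abacc
Step 1: δ(q0, a) = (qA, b, R) → b[qA]bacc

The machine reaches the accept state qA and halts.

After 1 step, the tape (ignoring leading/trailing blanks) is: bbacc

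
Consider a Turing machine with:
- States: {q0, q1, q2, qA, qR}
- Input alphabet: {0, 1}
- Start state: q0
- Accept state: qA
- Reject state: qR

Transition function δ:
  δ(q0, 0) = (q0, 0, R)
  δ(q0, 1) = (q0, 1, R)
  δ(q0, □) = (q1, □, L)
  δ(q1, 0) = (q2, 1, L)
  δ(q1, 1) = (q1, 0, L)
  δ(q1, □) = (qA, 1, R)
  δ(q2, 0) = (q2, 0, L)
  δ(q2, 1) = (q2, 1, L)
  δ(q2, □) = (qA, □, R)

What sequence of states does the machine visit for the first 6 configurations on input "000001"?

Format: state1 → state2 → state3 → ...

Execution trace:
Initial: [q0]000001
Step 1: δ(q0, 0) = (q0, 0, R) → 0[q0]00001
Step 2: δ(q0, 0) = (q0, 0, R) → 00[q0]0001
Step 3: δ(q0, 0) = (q0, 0, R) → 000[q0]001
Step 4: δ(q0, 0) = (q0, 0, R) → 0000[q0]01
Step 5: δ(q0, 0) = (q0, 0, R) → 00000[q0]1

State sequence: q0 → q0 → q0 → q0 → q0 → q0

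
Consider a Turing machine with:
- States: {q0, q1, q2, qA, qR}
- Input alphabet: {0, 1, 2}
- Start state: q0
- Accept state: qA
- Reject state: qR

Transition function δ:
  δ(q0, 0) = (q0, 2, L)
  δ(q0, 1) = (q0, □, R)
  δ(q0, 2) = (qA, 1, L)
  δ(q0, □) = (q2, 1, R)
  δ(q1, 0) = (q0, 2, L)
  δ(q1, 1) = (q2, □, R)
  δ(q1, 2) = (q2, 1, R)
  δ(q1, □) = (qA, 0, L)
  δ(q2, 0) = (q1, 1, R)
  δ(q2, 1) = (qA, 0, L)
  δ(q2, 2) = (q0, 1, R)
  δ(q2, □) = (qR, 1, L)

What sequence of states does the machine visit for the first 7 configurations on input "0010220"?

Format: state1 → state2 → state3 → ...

Execution trace:
Initial: [q0]0010220
Step 1: δ(q0, 0) = (q0, 2, L) → [q0]□2010220
Step 2: δ(q0, □) = (q2, 1, R) → 1[q2]2010220
Step 3: δ(q2, 2) = (q0, 1, R) → 11[q0]010220
Step 4: δ(q0, 0) = (q0, 2, L) → 1[q0]1210220
Step 5: δ(q0, 1) = (q0, □, R) → 1□[q0]210220
Step 6: δ(q0, 2) = (qA, 1, L) → 1[qA]□110220

The machine reaches the accept state qA and halts.

State sequence: q0 → q0 → q2 → q0 → q0 → q0 → qA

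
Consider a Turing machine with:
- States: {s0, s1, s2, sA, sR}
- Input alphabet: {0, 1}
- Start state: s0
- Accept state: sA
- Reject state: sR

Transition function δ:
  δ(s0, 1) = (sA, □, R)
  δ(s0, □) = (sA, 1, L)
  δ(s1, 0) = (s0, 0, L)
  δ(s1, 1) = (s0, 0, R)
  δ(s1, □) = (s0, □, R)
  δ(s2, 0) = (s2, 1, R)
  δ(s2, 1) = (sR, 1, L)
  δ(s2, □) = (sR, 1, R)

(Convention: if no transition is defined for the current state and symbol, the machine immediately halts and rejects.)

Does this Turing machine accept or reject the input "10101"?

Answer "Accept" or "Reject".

Execution trace:
Initial: [s0]10101
Step 1: δ(s0, 1) = (sA, □, R) → □[sA]0101

The machine reaches the accept state sA and halts.

Answer: Accept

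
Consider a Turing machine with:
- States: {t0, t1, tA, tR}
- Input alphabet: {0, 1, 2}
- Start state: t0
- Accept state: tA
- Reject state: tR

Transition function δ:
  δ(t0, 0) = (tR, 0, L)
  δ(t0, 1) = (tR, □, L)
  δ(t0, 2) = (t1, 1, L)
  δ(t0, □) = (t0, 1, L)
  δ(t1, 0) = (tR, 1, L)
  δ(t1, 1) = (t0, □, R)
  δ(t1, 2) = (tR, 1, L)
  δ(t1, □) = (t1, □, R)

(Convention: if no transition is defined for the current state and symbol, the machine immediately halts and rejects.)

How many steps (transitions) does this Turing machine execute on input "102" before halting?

Execution trace:
Initial: [t0]102
Step 1: δ(t0, 1) = (tR, □, L) → [tR]□□02

The machine reaches the reject state tR and halts.

The machine executed 1 step before halting.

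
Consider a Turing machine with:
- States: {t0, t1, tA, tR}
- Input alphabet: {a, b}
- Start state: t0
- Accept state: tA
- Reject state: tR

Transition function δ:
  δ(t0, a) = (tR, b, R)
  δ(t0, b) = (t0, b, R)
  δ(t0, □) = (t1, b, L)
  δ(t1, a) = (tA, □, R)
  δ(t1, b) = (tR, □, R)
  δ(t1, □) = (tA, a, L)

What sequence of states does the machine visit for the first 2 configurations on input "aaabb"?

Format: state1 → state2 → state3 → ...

Execution trace:
Initial: [t0]aaabb
Step 1: δ(t0, a) = (tR, b, R) → b[tR]aabb

The machine reaches the reject state tR and halts.

State sequence: t0 → tR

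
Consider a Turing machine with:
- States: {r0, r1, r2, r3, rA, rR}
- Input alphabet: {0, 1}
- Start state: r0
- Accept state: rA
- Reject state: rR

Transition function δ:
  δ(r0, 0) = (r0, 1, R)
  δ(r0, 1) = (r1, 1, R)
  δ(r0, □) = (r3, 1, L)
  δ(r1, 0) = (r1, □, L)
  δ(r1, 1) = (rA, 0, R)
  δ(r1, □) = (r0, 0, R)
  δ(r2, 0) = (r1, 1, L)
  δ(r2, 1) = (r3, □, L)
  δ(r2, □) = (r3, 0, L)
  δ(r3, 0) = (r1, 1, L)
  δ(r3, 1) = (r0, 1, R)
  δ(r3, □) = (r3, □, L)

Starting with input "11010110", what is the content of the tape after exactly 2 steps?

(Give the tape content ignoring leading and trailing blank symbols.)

Execution trace:
Initial: [r0]11010110
Step 1: δ(r0, 1) = (r1, 1, R) → 1[r1]1010110
Step 2: δ(r1, 1) = (rA, 0, R) → 10[rA]010110

The machine reaches the accept state rA and halts.

After 2 steps, the tape (ignoring leading/trailing blanks) is: 10010110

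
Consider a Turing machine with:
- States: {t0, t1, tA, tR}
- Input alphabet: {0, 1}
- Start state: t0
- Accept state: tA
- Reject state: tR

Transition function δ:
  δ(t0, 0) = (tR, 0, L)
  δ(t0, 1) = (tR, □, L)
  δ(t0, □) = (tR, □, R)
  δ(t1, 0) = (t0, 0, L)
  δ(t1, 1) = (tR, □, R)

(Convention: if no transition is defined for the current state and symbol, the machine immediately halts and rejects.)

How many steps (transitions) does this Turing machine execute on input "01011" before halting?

Execution trace:
Initial: [t0]01011
Step 1: δ(t0, 0) = (tR, 0, L) → [tR]□01011

The machine reaches the reject state tR and halts.

The machine executed 1 step before halting.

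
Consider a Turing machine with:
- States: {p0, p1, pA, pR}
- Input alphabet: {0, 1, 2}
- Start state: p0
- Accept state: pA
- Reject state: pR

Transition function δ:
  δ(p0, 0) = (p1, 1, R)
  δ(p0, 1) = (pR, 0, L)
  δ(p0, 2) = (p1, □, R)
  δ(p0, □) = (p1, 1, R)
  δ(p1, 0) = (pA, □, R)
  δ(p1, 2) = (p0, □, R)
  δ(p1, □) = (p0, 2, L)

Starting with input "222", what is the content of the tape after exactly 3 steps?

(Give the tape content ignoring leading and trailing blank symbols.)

Execution trace:
Initial: [p0]222
Step 1: δ(p0, 2) = (p1, □, R) → □[p1]22
Step 2: δ(p1, 2) = (p0, □, R) → □□[p0]2
Step 3: δ(p0, 2) = (p1, □, R) → □□□[p1]□

After 3 steps, the tape (ignoring leading/trailing blanks) is: □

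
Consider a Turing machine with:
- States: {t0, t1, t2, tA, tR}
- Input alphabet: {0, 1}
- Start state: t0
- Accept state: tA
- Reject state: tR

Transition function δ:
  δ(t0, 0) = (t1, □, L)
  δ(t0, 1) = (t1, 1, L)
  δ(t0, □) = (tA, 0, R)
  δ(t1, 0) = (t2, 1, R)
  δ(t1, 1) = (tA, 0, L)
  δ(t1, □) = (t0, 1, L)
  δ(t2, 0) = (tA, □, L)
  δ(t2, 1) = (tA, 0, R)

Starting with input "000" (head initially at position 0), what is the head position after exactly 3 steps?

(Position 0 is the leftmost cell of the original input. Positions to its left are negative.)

Execution trace (head position shown):
Step 0: [t0]000  (head at position 0)
Step 1: move left → [t1]□□00  (head at position -1)
Step 2: move left → [t0]□1□00  (head at position -2)
Step 3: move right → 0[tA]1□00  (head at position -1)

After 3 steps, the head is at position -1.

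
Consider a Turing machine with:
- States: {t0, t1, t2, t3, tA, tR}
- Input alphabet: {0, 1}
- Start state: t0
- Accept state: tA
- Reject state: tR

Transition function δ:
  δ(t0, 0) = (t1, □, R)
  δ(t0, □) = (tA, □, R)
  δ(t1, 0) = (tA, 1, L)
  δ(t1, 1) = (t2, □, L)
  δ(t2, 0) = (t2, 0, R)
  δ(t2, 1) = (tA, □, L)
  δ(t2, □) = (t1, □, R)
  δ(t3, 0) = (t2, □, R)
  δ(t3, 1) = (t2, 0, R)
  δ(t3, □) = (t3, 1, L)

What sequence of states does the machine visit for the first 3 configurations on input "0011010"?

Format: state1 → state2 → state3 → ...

Execution trace:
Initial: [t0]0011010
Step 1: δ(t0, 0) = (t1, □, R) → □[t1]011010
Step 2: δ(t1, 0) = (tA, 1, L) → [tA]□111010

The machine reaches the accept state tA and halts.

State sequence: t0 → t1 → tA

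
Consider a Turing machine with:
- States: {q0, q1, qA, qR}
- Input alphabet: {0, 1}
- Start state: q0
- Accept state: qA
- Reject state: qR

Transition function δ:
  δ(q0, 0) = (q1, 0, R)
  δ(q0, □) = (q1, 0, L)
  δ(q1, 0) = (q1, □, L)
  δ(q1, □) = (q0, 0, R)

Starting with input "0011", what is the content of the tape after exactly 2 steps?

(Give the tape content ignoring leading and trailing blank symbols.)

Execution trace:
Initial: [q0]0011
Step 1: δ(q0, 0) = (q1, 0, R) → 0[q1]011
Step 2: δ(q1, 0) = (q1, □, L) → [q1]0□11

After 2 steps, the tape (ignoring leading/trailing blanks) is: 0□11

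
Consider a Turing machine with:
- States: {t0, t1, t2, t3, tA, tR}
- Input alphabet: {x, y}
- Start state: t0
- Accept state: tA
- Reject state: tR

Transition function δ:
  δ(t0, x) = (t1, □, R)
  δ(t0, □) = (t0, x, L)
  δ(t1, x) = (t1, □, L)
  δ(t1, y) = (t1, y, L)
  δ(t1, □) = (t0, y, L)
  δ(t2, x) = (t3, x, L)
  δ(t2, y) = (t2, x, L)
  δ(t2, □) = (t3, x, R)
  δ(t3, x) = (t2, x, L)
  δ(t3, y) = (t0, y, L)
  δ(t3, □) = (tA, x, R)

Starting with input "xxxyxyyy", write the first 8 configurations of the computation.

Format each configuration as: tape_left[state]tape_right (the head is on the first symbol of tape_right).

Transitions applied:
Step 1: δ(t0, x) = (t1, □, R)
Step 2: δ(t1, x) = (t1, □, L)
Step 3: δ(t1, □) = (t0, y, L)
Step 4: δ(t0, □) = (t0, x, L)
Step 5: δ(t0, □) = (t0, x, L)
Step 6: δ(t0, □) = (t0, x, L)
Step 7: δ(t0, □) = (t0, x, L)

The first 8 configurations are:
[t0]xxxyxyyy ⊢ □[t1]xxyxyyy ⊢ [t1]□□xyxyyy ⊢ [t0]□y□xyxyyy ⊢ [t0]□xy□xyxyyy ⊢ [t0]□xxy□xyxyyy ⊢ [t0]□xxxy□xyxyyy ⊢ [t0]□xxxxy□xyxyyy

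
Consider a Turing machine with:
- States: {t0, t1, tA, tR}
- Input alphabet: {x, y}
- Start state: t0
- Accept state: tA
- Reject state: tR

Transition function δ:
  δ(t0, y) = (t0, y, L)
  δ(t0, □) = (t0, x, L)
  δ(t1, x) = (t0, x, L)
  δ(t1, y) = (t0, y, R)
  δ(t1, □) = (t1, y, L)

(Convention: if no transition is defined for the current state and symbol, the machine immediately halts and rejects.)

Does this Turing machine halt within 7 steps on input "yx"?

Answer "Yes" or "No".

Execution trace:
Initial: [t0]yx
Step 1: δ(t0, y) = (t0, y, L) → [t0]□yx
Step 2: δ(t0, □) = (t0, x, L) → [t0]□xyx
Step 3: δ(t0, □) = (t0, x, L) → [t0]□xxyx
Step 4: δ(t0, □) = (t0, x, L) → [t0]□xxxyx
Step 5: δ(t0, □) = (t0, x, L) → [t0]□xxxxyx
Step 6: δ(t0, □) = (t0, x, L) → [t0]□xxxxxyx
Step 7: δ(t0, □) = (t0, x, L) → [t0]□xxxxxxyx

The machine has not reached a halting state after 7 steps.
The machine did not halt within the 7-step bound.

Answer: No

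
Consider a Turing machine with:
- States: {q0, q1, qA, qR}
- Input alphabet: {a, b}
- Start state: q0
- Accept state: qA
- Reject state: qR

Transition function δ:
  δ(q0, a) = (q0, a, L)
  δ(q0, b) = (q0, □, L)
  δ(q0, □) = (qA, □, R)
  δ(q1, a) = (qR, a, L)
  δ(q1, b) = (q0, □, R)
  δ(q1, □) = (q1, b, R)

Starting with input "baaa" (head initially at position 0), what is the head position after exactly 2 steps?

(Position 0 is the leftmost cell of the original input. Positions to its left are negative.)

Execution trace (head position shown):
Step 0: [q0]baaa  (head at position 0)
Step 1: move left → [q0]□□aaa  (head at position -1)
Step 2: move right → □[qA]□aaa  (head at position 0)

After 2 steps, the head is at position 0.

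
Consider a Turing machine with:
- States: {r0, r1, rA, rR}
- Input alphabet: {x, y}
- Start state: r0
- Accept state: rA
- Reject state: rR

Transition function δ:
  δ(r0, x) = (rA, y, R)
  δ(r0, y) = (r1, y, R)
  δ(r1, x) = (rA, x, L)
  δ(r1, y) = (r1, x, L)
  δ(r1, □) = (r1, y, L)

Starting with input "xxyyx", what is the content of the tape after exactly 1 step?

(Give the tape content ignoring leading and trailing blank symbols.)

Execution trace:
Initial: [r0]xxyyx
Step 1: δ(r0, x) = (rA, y, R) → y[rA]xyyx

The machine reaches the accept state rA and halts.

After 1 step, the tape (ignoring leading/trailing blanks) is: yxyyx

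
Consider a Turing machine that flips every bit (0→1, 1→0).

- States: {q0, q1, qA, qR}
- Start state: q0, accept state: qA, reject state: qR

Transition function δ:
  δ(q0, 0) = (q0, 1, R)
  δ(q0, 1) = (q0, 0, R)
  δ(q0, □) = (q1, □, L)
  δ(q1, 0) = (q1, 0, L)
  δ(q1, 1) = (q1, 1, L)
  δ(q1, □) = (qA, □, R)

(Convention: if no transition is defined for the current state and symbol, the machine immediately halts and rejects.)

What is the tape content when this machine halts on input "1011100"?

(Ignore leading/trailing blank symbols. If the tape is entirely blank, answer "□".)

Execution trace:
Initial: [q0]1011100
Step 1: δ(q0, 1) = (q0, 0, R) → 0[q0]011100
Step 2: δ(q0, 0) = (q0, 1, R) → 01[q0]11100
Step 3: δ(q0, 1) = (q0, 0, R) → 010[q0]1100
Step 4: δ(q0, 1) = (q0, 0, R) → 0100[q0]100
Step 5: δ(q0, 1) = (q0, 0, R) → 01000[q0]00
Step 6: δ(q0, 0) = (q0, 1, R) → 010001[q0]0
Step 7: δ(q0, 0) = (q0, 1, R) → 0100011[q0]□
Step 8: δ(q0, □) = (q1, □, L) → 010001[q1]1□
Step 9: δ(q1, 1) = (q1, 1, L) → 01000[q1]11□
Step 10: δ(q1, 1) = (q1, 1, L) → 0100[q1]011□
Step 11: δ(q1, 0) = (q1, 0, L) → 010[q1]0011□
Step 12: δ(q1, 0) = (q1, 0, L) → 01[q1]00011□
Step 13: δ(q1, 0) = (q1, 0, L) → 0[q1]100011□
Step 14: δ(q1, 1) = (q1, 1, L) → [q1]0100011□
Step 15: δ(q1, 0) = (q1, 0, L) → [q1]□0100011□
Step 16: δ(q1, □) = (qA, □, R) → □[qA]0100011□

The machine reaches the accept state qA and halts.

Final tape (ignoring leading/trailing blanks): 0100011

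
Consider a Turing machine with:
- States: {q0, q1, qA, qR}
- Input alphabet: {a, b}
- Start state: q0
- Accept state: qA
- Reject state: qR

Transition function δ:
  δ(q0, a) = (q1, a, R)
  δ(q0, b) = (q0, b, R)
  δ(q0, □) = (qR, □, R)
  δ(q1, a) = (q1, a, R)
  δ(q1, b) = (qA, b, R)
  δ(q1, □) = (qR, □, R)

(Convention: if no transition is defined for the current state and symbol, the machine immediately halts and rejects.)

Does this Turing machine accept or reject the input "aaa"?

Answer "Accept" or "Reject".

Execution trace:
Initial: [q0]aaa
Step 1: δ(q0, a) = (q1, a, R) → a[q1]aa
Step 2: δ(q1, a) = (q1, a, R) → aa[q1]a
Step 3: δ(q1, a) = (q1, a, R) → aaa[q1]□
Step 4: δ(q1, □) = (qR, □, R) → aaa□[qR]□

The machine reaches the reject state qR and halts.

Answer: Reject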